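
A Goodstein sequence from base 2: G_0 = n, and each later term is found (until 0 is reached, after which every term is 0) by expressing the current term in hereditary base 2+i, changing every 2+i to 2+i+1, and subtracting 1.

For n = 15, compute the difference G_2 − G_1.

i=0: 15 = 2^(2 + 1) + 2^2 + 2 + 1 (b=2); 2→3: 3^(3 + 1) + 3^3 + 3 + 1 = 112; 112−1 = 111
i=1: 111 = 3^(3 + 1) + 3^3 + 3 (b=3); 3→4: 4^(4 + 1) + 4^4 + 4 = 1284; 1284−1 = 1283

1172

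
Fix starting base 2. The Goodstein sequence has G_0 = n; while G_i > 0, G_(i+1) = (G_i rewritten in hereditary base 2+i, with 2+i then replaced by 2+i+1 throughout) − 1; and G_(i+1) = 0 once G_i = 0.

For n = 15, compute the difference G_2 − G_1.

1172

G_0=15  [base 2] 2^(2 + 1) + 2^2 + 2 + 1  →[2↦3]→  3^(3 + 1) + 3^3 + 3 + 1 = 112  −1 ⇒ G_1=111
G_1=111  [base 3] 3^(3 + 1) + 3^3 + 3  →[3↦4]→  4^(4 + 1) + 4^4 + 4 = 1284  −1 ⇒ G_2=1283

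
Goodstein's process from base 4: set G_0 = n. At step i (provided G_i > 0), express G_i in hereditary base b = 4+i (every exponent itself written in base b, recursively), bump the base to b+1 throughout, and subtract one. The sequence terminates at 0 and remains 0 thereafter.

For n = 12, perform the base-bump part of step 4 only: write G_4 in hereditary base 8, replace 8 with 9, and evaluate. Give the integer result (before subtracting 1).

G_0 = 12. HB_4(12) = 3·4. Bump = 15. G_1 = 14.
G_1 = 14. HB_5(14) = 2·5 + 4. Bump = 16. G_2 = 15.
G_2 = 15. HB_6(15) = 2·6 + 3. Bump = 17. G_3 = 16.
G_3 = 16. HB_7(16) = 2·7 + 2. Bump = 18. G_4 = 17.

19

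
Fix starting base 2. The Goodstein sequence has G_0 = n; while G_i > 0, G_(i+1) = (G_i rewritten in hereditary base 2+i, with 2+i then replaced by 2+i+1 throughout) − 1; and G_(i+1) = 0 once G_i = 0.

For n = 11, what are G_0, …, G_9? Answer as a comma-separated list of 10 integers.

11, 84, 1027, 15627, 279937, 5764801, 134217727, 2749609302, 70077777775, 1997331745490

11 —HB2→ 2^(2 + 1) + 2 + 1 —bump→ 3^(3 + 1) + 3 + 1 = 85 —(−1)→ 84
84 —HB3→ 3^(3 + 1) + 3 —bump→ 4^(4 + 1) + 4 = 1028 —(−1)→ 1027
1027 —HB4→ 4^(4 + 1) + 3 —bump→ 5^(5 + 1) + 3 = 15628 —(−1)→ 15627
15627 —HB5→ 5^(5 + 1) + 2 —bump→ 6^(6 + 1) + 2 = 279938 —(−1)→ 279937
279937 —HB6→ 6^(6 + 1) + 1 —bump→ 7^(7 + 1) + 1 = 5764802 —(−1)→ 5764801
5764801 —HB7→ 7^(7 + 1) —bump→ 8^(8 + 1) = 134217728 —(−1)→ 134217727
134217727 —HB8→ 7·8^8 + 7·8^7 + 7·8^6 + 7·8^5 + 7·8^4 + 7·8^3 + 7·8^2 + 7·8 + 7 —bump→ 7·9^9 + 7·9^7 + 7·9^6 + 7·9^5 + 7·9^4 + 7·9^3 + 7·9^2 + 7·9 + 7 = 2749609303 —(−1)→ 2749609302
2749609302 —HB9→ 7·9^9 + 7·9^7 + 7·9^6 + 7·9^5 + 7·9^4 + 7·9^3 + 7·9^2 + 7·9 + 6 —bump→ 7·10^10 + 7·10^7 + 7·10^6 + 7·10^5 + 7·10^4 + 7·10^3 + 7·10^2 + 7·10 + 6 = 70077777776 —(−1)→ 70077777775
70077777775 —HB10→ 7·10^10 + 7·10^7 + 7·10^6 + 7·10^5 + 7·10^4 + 7·10^3 + 7·10^2 + 7·10 + 5 —bump→ 7·11^11 + 7·11^7 + 7·11^6 + 7·11^5 + 7·11^4 + 7·11^3 + 7·11^2 + 7·11 + 5 = 1997331745491 —(−1)→ 1997331745490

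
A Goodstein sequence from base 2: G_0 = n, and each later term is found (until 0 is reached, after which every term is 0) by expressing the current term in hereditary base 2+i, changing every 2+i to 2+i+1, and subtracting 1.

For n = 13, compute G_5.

5765998

[0] 13 ≡ 2^(2 + 1) + 2^2 + 1 (base 2). Lift 3: 109. −1: 108.
[1] 108 ≡ 3^(3 + 1) + 3^3 (base 3). Lift 4: 1280. −1: 1279.
[2] 1279 ≡ 4^(4 + 1) + 3·4^3 + 3·4^2 + 3·4 + 3 (base 4). Lift 5: 16093. −1: 16092.
[3] 16092 ≡ 5^(5 + 1) + 3·5^3 + 3·5^2 + 3·5 + 2 (base 5). Lift 6: 280712. −1: 280711.
[4] 280711 ≡ 6^(6 + 1) + 3·6^3 + 3·6^2 + 3·6 + 1 (base 6). Lift 7: 5765999. −1: 5765998.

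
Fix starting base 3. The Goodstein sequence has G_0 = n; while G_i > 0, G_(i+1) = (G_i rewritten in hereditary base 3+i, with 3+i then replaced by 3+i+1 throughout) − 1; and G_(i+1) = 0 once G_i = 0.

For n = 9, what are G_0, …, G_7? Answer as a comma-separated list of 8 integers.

9, 15, 17, 19, 21, 23, 24, 25

(0) 9|_3 = 3^2 ↦ 4^2|_4 = 16 ⇒ 15
(1) 15|_4 = 3·4 + 3 ↦ 3·5 + 3|_5 = 18 ⇒ 17
(2) 17|_5 = 3·5 + 2 ↦ 3·6 + 2|_6 = 20 ⇒ 19
(3) 19|_6 = 3·6 + 1 ↦ 3·7 + 1|_7 = 22 ⇒ 21
(4) 21|_7 = 3·7 ↦ 3·8|_8 = 24 ⇒ 23
(5) 23|_8 = 2·8 + 7 ↦ 2·9 + 7|_9 = 25 ⇒ 24
(6) 24|_9 = 2·9 + 6 ↦ 2·10 + 6|_10 = 26 ⇒ 25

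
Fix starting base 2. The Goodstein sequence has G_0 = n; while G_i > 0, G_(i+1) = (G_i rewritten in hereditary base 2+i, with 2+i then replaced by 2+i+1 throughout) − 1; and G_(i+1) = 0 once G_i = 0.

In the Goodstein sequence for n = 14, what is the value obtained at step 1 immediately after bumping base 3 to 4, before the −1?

14 —HB2→ 2^(2 + 1) + 2^2 + 2 —bump→ 3^(3 + 1) + 3^3 + 3 = 111 —(−1)→ 110
110 —HB3→ 3^(3 + 1) + 3^3 + 2 —bump→ 4^(4 + 1) + 4^4 + 2 = 1282 —(−1)→ 1281

1282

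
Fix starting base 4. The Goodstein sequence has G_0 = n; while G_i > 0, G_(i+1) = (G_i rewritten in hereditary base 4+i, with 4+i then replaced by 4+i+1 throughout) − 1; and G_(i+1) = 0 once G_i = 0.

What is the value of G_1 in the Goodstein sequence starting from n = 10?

11

(0) 10|_4 = 2·4 + 2 ↦ 2·5 + 2|_5 = 12 ⇒ 11
(1) 11|_5 = 2·5 + 1 ↦ 2·6 + 1|_6 = 13 ⇒ 12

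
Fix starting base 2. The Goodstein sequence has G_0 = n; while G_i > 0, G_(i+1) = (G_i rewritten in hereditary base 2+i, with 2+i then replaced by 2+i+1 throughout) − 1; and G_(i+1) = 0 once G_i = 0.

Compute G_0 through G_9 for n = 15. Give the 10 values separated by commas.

15, 111, 1283, 18752, 326593, 6588344, 150994943, 3524450280, 100077777775, 3138578427934

base 2: 15 = 2^(2 + 1) + 2^2 + 2 + 1; at 3: 3^(3 + 1) + 3^3 + 3 + 1 = 112; next = 111
base 3: 111 = 3^(3 + 1) + 3^3 + 3; at 4: 4^(4 + 1) + 4^4 + 4 = 1284; next = 1283
base 4: 1283 = 4^(4 + 1) + 4^4 + 3; at 5: 5^(5 + 1) + 5^5 + 3 = 18753; next = 18752
base 5: 18752 = 5^(5 + 1) + 5^5 + 2; at 6: 6^(6 + 1) + 6^6 + 2 = 326594; next = 326593
base 6: 326593 = 6^(6 + 1) + 6^6 + 1; at 7: 7^(7 + 1) + 7^7 + 1 = 6588345; next = 6588344
base 7: 6588344 = 7^(7 + 1) + 7^7; at 8: 8^(8 + 1) + 8^8 = 150994944; next = 150994943
base 8: 150994943 = 8^(8 + 1) + 7·8^7 + 7·8^6 + 7·8^5 + 7·8^4 + 7·8^3 + 7·8^2 + 7·8 + 7; at 9: 9^(9 + 1) + 7·9^7 + 7·9^6 + 7·9^5 + 7·9^4 + 7·9^3 + 7·9^2 + 7·9 + 7 = 3524450281; next = 3524450280
base 9: 3524450280 = 9^(9 + 1) + 7·9^7 + 7·9^6 + 7·9^5 + 7·9^4 + 7·9^3 + 7·9^2 + 7·9 + 6; at 10: 10^(10 + 1) + 7·10^7 + 7·10^6 + 7·10^5 + 7·10^4 + 7·10^3 + 7·10^2 + 7·10 + 6 = 100077777776; next = 100077777775
base 10: 100077777775 = 10^(10 + 1) + 7·10^7 + 7·10^6 + 7·10^5 + 7·10^4 + 7·10^3 + 7·10^2 + 7·10 + 5; at 11: 11^(11 + 1) + 7·11^7 + 7·11^6 + 7·11^5 + 7·11^4 + 7·11^3 + 7·11^2 + 7·11 + 5 = 3138578427935; next = 3138578427934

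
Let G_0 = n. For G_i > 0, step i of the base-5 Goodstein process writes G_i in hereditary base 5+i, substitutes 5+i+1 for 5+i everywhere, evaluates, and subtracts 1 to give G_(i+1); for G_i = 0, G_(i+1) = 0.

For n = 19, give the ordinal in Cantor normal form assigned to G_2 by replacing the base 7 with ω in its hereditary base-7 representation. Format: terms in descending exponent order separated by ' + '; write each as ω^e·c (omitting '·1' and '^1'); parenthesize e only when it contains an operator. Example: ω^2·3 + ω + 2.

G_0=19  [base 5] 3·5 + 4  →[5↦6]→  3·6 + 4 = 22  −1 ⇒ G_1=21
G_1=21  [base 6] 3·6 + 3  →[6↦7]→  3·7 + 3 = 24  −1 ⇒ G_2=23
G_2=23  [base 7] 3·7 + 2  →[7↦8]→  3·8 + 2 = 26  −1 ⇒ G_3=25

ω·3 + 2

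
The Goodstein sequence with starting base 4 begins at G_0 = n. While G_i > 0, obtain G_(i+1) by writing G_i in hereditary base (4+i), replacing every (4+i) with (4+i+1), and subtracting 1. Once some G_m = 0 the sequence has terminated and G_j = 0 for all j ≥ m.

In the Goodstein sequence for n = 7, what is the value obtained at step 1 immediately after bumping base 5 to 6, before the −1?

i=0: 7 = 4 + 3 (b=4); 4→5: 5 + 3 = 8; 8−1 = 7
i=1: 7 = 5 + 2 (b=5); 5→6: 6 + 2 = 8; 8−1 = 7

8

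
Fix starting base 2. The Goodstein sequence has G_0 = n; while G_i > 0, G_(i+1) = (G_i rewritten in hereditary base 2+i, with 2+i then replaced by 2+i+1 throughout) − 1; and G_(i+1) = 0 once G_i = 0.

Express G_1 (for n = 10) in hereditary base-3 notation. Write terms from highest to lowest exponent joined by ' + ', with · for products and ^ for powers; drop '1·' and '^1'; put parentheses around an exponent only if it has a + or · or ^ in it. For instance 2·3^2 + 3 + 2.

i=0: 10 = 2^(2 + 1) + 2 (b=2); 2→3: 3^(3 + 1) + 3 = 84; 84−1 = 83
i=1: 83 = 3^(3 + 1) + 2 (b=3); 3→4: 4^(4 + 1) + 2 = 1026; 1026−1 = 1025

3^(3 + 1) + 2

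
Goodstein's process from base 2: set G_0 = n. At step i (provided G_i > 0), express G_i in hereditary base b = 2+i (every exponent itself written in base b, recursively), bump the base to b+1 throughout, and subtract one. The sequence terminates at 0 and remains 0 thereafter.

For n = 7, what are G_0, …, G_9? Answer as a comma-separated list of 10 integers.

7, 30, 259, 3127, 46657, 823543, 16777215, 37665879, 77777775, 150051213

i=0: 7 = 2^2 + 2 + 1 (b=2); 2→3: 3^3 + 3 + 1 = 31; 31−1 = 30
i=1: 30 = 3^3 + 3 (b=3); 3→4: 4^4 + 4 = 260; 260−1 = 259
i=2: 259 = 4^4 + 3 (b=4); 4→5: 5^5 + 3 = 3128; 3128−1 = 3127
i=3: 3127 = 5^5 + 2 (b=5); 5→6: 6^6 + 2 = 46658; 46658−1 = 46657
i=4: 46657 = 6^6 + 1 (b=6); 6→7: 7^7 + 1 = 823544; 823544−1 = 823543
i=5: 823543 = 7^7 (b=7); 7→8: 8^8 = 16777216; 16777216−1 = 16777215
i=6: 16777215 = 7·8^7 + 7·8^6 + 7·8^5 + 7·8^4 + 7·8^3 + 7·8^2 + 7·8 + 7 (b=8); 8→9: 7·9^7 + 7·9^6 + 7·9^5 + 7·9^4 + 7·9^3 + 7·9^2 + 7·9 + 7 = 37665880; 37665880−1 = 37665879
i=7: 37665879 = 7·9^7 + 7·9^6 + 7·9^5 + 7·9^4 + 7·9^3 + 7·9^2 + 7·9 + 6 (b=9); 9→10: 7·10^7 + 7·10^6 + 7·10^5 + 7·10^4 + 7·10^3 + 7·10^2 + 7·10 + 6 = 77777776; 77777776−1 = 77777775
i=8: 77777775 = 7·10^7 + 7·10^6 + 7·10^5 + 7·10^4 + 7·10^3 + 7·10^2 + 7·10 + 5 (b=10); 10→11: 7·11^7 + 7·11^6 + 7·11^5 + 7·11^4 + 7·11^3 + 7·11^2 + 7·11 + 5 = 150051214; 150051214−1 = 150051213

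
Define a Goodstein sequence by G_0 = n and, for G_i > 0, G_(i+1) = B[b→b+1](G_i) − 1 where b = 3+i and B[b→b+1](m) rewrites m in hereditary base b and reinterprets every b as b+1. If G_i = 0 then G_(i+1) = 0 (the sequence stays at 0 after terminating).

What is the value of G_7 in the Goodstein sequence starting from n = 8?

base 3: 8 = 2·3 + 2; at 4: 2·4 + 2 = 10; next = 9
base 4: 9 = 2·4 + 1; at 5: 2·5 + 1 = 11; next = 10
base 5: 10 = 2·5; at 6: 2·6 = 12; next = 11
base 6: 11 = 6 + 5; at 7: 7 + 5 = 12; next = 11
base 7: 11 = 7 + 4; at 8: 8 + 4 = 12; next = 11
base 8: 11 = 8 + 3; at 9: 9 + 3 = 12; next = 11
base 9: 11 = 9 + 2; at 10: 10 + 2 = 12; next = 11

11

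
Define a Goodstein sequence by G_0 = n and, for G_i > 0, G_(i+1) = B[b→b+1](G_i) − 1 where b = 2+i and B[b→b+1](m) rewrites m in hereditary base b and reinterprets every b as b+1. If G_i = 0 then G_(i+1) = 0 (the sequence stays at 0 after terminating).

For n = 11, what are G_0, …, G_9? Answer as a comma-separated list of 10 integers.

G_0 = 11. HB_2(11) = 2^(2 + 1) + 2 + 1. Bump = 85. G_1 = 84.
G_1 = 84. HB_3(84) = 3^(3 + 1) + 3. Bump = 1028. G_2 = 1027.
G_2 = 1027. HB_4(1027) = 4^(4 + 1) + 3. Bump = 15628. G_3 = 15627.
G_3 = 15627. HB_5(15627) = 5^(5 + 1) + 2. Bump = 279938. G_4 = 279937.
G_4 = 279937. HB_6(279937) = 6^(6 + 1) + 1. Bump = 5764802. G_5 = 5764801.
G_5 = 5764801. HB_7(5764801) = 7^(7 + 1). Bump = 134217728. G_6 = 134217727.
G_6 = 134217727. HB_8(134217727) = 7·8^8 + 7·8^7 + 7·8^6 + 7·8^5 + 7·8^4 + 7·8^3 + 7·8^2 + 7·8 + 7. Bump = 2749609303. G_7 = 2749609302.
G_7 = 2749609302. HB_9(2749609302) = 7·9^9 + 7·9^7 + 7·9^6 + 7·9^5 + 7·9^4 + 7·9^3 + 7·9^2 + 7·9 + 6. Bump = 70077777776. G_8 = 70077777775.
G_8 = 70077777775. HB_10(70077777775) = 7·10^10 + 7·10^7 + 7·10^6 + 7·10^5 + 7·10^4 + 7·10^3 + 7·10^2 + 7·10 + 5. Bump = 1997331745491. G_9 = 1997331745490.

11, 84, 1027, 15627, 279937, 5764801, 134217727, 2749609302, 70077777775, 1997331745490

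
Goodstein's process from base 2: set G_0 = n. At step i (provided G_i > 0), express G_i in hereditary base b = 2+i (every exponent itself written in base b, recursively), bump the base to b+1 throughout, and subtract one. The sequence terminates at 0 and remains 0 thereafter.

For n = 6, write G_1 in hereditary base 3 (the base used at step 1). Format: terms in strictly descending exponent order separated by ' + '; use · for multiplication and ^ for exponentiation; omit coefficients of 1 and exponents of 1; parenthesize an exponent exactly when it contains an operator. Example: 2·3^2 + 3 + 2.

3^3 + 2

6 —HB2→ 2^2 + 2 —bump→ 3^3 + 3 = 30 —(−1)→ 29
29 —HB3→ 3^3 + 2 —bump→ 4^4 + 2 = 258 —(−1)→ 257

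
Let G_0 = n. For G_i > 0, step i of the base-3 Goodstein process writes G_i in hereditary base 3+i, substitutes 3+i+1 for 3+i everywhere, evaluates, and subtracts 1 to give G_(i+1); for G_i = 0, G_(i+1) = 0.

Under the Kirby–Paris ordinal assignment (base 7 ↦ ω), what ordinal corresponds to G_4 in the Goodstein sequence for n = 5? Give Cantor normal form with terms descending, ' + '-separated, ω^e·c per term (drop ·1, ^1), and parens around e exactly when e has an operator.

4

(0) 5|_3 = 3 + 2 ↦ 4 + 2|_4 = 6 ⇒ 5
(1) 5|_4 = 4 + 1 ↦ 5 + 1|_5 = 6 ⇒ 5
(2) 5|_5 = 5 ↦ 6|_6 = 6 ⇒ 5
(3) 5|_6 = 5 ↦ 5|_7 = 5 ⇒ 4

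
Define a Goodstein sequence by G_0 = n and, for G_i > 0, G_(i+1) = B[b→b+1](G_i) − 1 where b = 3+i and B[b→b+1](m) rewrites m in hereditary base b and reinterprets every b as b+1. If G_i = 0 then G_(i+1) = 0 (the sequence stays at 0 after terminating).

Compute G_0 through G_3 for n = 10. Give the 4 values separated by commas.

G_0=10  [base 3] 3^2 + 1  →[3↦4]→  4^2 + 1 = 17  −1 ⇒ G_1=16
G_1=16  [base 4] 4^2  →[4↦5]→  5^2 = 25  −1 ⇒ G_2=24
G_2=24  [base 5] 4·5 + 4  →[5↦6]→  4·6 + 4 = 28  −1 ⇒ G_3=27

10, 16, 24, 27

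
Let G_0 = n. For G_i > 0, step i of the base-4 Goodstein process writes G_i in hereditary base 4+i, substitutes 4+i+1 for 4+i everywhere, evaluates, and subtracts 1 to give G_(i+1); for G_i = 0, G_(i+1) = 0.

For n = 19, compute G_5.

19 —HB4→ 4^2 + 3 —bump→ 5^2 + 3 = 28 —(−1)→ 27
27 —HB5→ 5^2 + 2 —bump→ 6^2 + 2 = 38 —(−1)→ 37
37 —HB6→ 6^2 + 1 —bump→ 7^2 + 1 = 50 —(−1)→ 49
49 —HB7→ 7^2 —bump→ 8^2 = 64 —(−1)→ 63
63 —HB8→ 7·8 + 7 —bump→ 7·9 + 7 = 70 —(−1)→ 69

69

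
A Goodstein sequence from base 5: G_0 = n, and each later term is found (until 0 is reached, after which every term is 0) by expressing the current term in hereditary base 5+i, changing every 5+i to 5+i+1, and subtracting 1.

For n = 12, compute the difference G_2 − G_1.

1

[0] 12 ≡ 2·5 + 2 (base 5). Lift 6: 14. −1: 13.
[1] 13 ≡ 2·6 + 1 (base 6). Lift 7: 15. −1: 14.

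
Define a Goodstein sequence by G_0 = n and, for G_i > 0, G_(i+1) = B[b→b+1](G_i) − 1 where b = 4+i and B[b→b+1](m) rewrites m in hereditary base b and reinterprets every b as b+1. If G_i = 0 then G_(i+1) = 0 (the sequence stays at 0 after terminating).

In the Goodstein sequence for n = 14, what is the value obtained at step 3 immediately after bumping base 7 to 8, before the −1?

22

step 0: 14 = 3·4 + 2; sub 5 for 4: 3·5 + 2; = 17; G_1 = 17−1 = 16
step 1: 16 = 3·5 + 1; sub 6 for 5: 3·6 + 1; = 19; G_2 = 19−1 = 18
step 2: 18 = 3·6; sub 7 for 6: 3·7; = 21; G_3 = 21−1 = 20
step 3: 20 = 2·7 + 6; sub 8 for 7: 2·8 + 6; = 22; G_4 = 22−1 = 21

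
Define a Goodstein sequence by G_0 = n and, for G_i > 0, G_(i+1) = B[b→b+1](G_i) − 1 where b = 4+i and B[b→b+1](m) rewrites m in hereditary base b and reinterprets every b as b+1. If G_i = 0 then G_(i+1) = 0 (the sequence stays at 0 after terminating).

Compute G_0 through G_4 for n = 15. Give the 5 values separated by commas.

step 0: 15 = 3·4 + 3; sub 5 for 4: 3·5 + 3; = 18; G_1 = 18−1 = 17
step 1: 17 = 3·5 + 2; sub 6 for 5: 3·6 + 2; = 20; G_2 = 20−1 = 19
step 2: 19 = 3·6 + 1; sub 7 for 6: 3·7 + 1; = 22; G_3 = 22−1 = 21
step 3: 21 = 3·7; sub 8 for 7: 3·8; = 24; G_4 = 24−1 = 23

15, 17, 19, 21, 23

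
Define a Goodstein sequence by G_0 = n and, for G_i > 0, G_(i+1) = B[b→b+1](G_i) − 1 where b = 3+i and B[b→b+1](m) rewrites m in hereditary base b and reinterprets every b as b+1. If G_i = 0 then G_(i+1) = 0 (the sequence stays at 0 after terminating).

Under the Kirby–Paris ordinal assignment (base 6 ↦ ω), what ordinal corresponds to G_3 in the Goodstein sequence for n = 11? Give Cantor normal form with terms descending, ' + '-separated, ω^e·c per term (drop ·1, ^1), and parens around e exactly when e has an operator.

i=0: 11 = 3^2 + 2 (b=3); 3→4: 4^2 + 2 = 18; 18−1 = 17
i=1: 17 = 4^2 + 1 (b=4); 4→5: 5^2 + 1 = 26; 26−1 = 25
i=2: 25 = 5^2 (b=5); 5→6: 6^2 = 36; 36−1 = 35
i=3: 35 = 5·6 + 5 (b=6); 6→7: 5·7 + 5 = 40; 40−1 = 39

ω·5 + 5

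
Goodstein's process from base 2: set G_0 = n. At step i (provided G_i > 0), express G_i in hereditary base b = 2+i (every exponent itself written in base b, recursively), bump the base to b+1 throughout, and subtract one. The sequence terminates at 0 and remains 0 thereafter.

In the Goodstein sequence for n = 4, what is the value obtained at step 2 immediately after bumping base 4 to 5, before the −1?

61

4 —HB2→ 2^2 —bump→ 3^3 = 27 —(−1)→ 26
26 —HB3→ 2·3^2 + 2·3 + 2 —bump→ 2·4^2 + 2·4 + 2 = 42 —(−1)→ 41
41 —HB4→ 2·4^2 + 2·4 + 1 —bump→ 2·5^2 + 2·5 + 1 = 61 —(−1)→ 60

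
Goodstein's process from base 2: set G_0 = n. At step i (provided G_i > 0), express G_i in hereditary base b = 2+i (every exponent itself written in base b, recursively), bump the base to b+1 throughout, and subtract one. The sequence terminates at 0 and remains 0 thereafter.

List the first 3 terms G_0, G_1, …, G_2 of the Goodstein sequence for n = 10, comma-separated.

G_0 = 10. HB_2(10) = 2^(2 + 1) + 2. Bump = 84. G_1 = 83.
G_1 = 83. HB_3(83) = 3^(3 + 1) + 2. Bump = 1026. G_2 = 1025.

10, 83, 1025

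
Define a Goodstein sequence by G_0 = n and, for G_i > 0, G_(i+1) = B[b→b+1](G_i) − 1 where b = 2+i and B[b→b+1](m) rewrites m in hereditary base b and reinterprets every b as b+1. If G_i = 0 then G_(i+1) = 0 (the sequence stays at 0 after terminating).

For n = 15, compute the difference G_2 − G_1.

[0] 15 ≡ 2^(2 + 1) + 2^2 + 2 + 1 (base 2). Lift 3: 112. −1: 111.
[1] 111 ≡ 3^(3 + 1) + 3^3 + 3 (base 3). Lift 4: 1284. −1: 1283.

1172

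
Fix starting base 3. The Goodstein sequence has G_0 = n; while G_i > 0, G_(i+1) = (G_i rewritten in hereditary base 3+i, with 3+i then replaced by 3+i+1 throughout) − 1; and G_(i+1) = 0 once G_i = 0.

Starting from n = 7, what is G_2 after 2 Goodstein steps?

9

G_0 = 7. HB_3(7) = 2·3 + 1. Bump = 9. G_1 = 8.
G_1 = 8. HB_4(8) = 2·4. Bump = 10. G_2 = 9.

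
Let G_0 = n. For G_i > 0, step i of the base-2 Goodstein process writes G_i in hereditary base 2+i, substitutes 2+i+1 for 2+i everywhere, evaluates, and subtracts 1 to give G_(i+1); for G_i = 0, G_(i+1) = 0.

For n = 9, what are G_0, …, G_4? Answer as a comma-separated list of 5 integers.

9, 81, 1023, 9842, 140743

9 —HB2→ 2^(2 + 1) + 1 —bump→ 3^(3 + 1) + 1 = 82 —(−1)→ 81
81 —HB3→ 3^(3 + 1) —bump→ 4^(4 + 1) = 1024 —(−1)→ 1023
1023 —HB4→ 3·4^4 + 3·4^3 + 3·4^2 + 3·4 + 3 —bump→ 3·5^5 + 3·5^3 + 3·5^2 + 3·5 + 3 = 9843 —(−1)→ 9842
9842 —HB5→ 3·5^5 + 3·5^3 + 3·5^2 + 3·5 + 2 —bump→ 3·6^6 + 3·6^3 + 3·6^2 + 3·6 + 2 = 140744 —(−1)→ 140743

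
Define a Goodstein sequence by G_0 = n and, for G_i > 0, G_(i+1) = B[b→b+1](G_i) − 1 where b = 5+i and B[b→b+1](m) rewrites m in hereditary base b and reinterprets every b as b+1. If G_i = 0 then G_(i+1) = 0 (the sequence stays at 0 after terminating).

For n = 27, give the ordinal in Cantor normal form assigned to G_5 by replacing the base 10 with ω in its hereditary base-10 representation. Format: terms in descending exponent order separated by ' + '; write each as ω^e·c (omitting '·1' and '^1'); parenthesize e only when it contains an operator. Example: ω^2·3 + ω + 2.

[0] 27 ≡ 5^2 + 2 (base 5). Lift 6: 38. −1: 37.
[1] 37 ≡ 6^2 + 1 (base 6). Lift 7: 50. −1: 49.
[2] 49 ≡ 7^2 (base 7). Lift 8: 64. −1: 63.
[3] 63 ≡ 7·8 + 7 (base 8). Lift 9: 70. −1: 69.
[4] 69 ≡ 7·9 + 6 (base 9). Lift 10: 76. −1: 75.
[5] 75 ≡ 7·10 + 5 (base 10). Lift 11: 82. −1: 81.

ω·7 + 5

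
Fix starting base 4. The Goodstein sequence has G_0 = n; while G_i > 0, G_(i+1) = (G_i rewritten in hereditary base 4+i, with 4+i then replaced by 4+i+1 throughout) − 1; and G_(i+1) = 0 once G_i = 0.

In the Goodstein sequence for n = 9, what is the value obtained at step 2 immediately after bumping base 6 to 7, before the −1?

[0] 9 ≡ 2·4 + 1 (base 4). Lift 5: 11. −1: 10.
[1] 10 ≡ 2·5 (base 5). Lift 6: 12. −1: 11.
[2] 11 ≡ 6 + 5 (base 6). Lift 7: 12. −1: 11.

12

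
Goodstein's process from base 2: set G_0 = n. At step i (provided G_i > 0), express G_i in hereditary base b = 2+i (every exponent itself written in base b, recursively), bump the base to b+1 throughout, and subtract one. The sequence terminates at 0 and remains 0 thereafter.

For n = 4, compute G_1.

26

base 2: 4 = 2^2; at 3: 3^3 = 27; next = 26
base 3: 26 = 2·3^2 + 2·3 + 2; at 4: 2·4^2 + 2·4 + 2 = 42; next = 41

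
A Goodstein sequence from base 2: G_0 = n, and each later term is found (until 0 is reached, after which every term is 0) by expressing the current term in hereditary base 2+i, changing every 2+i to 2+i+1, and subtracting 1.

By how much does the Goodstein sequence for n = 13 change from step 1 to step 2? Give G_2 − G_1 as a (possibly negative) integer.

13 —HB2→ 2^(2 + 1) + 2^2 + 1 —bump→ 3^(3 + 1) + 3^3 + 1 = 109 —(−1)→ 108
108 —HB3→ 3^(3 + 1) + 3^3 —bump→ 4^(4 + 1) + 4^4 = 1280 —(−1)→ 1279

1171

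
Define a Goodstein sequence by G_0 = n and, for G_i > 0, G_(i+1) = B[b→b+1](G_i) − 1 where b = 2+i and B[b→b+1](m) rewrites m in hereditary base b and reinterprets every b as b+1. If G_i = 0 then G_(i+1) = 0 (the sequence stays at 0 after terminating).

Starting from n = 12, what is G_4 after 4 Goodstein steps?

280019

G_0=12  [base 2] 2^(2 + 1) + 2^2  →[2↦3]→  3^(3 + 1) + 3^3 = 108  −1 ⇒ G_1=107
G_1=107  [base 3] 3^(3 + 1) + 2·3^2 + 2·3 + 2  →[3↦4]→  4^(4 + 1) + 2·4^2 + 2·4 + 2 = 1066  −1 ⇒ G_2=1065
G_2=1065  [base 4] 4^(4 + 1) + 2·4^2 + 2·4 + 1  →[4↦5]→  5^(5 + 1) + 2·5^2 + 2·5 + 1 = 15686  −1 ⇒ G_3=15685
G_3=15685  [base 5] 5^(5 + 1) + 2·5^2 + 2·5  →[5↦6]→  6^(6 + 1) + 2·6^2 + 2·6 = 280020  −1 ⇒ G_4=280019
G_4=280019  [base 6] 6^(6 + 1) + 2·6^2 + 6 + 5  →[6↦7]→  7^(7 + 1) + 2·7^2 + 7 + 5 = 5764911  −1 ⇒ G_5=5764910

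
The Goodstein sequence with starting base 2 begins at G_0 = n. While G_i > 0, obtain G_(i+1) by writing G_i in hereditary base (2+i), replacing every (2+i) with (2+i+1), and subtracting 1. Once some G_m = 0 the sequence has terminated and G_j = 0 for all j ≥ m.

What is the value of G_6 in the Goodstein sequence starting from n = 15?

150994943

15 —HB2→ 2^(2 + 1) + 2^2 + 2 + 1 —bump→ 3^(3 + 1) + 3^3 + 3 + 1 = 112 —(−1)→ 111
111 —HB3→ 3^(3 + 1) + 3^3 + 3 —bump→ 4^(4 + 1) + 4^4 + 4 = 1284 —(−1)→ 1283
1283 —HB4→ 4^(4 + 1) + 4^4 + 3 —bump→ 5^(5 + 1) + 5^5 + 3 = 18753 —(−1)→ 18752
18752 —HB5→ 5^(5 + 1) + 5^5 + 2 —bump→ 6^(6 + 1) + 6^6 + 2 = 326594 —(−1)→ 326593
326593 —HB6→ 6^(6 + 1) + 6^6 + 1 —bump→ 7^(7 + 1) + 7^7 + 1 = 6588345 —(−1)→ 6588344
6588344 —HB7→ 7^(7 + 1) + 7^7 —bump→ 8^(8 + 1) + 8^8 = 150994944 —(−1)→ 150994943
150994943 —HB8→ 8^(8 + 1) + 7·8^7 + 7·8^6 + 7·8^5 + 7·8^4 + 7·8^3 + 7·8^2 + 7·8 + 7 —bump→ 9^(9 + 1) + 7·9^7 + 7·9^6 + 7·9^5 + 7·9^4 + 7·9^3 + 7·9^2 + 7·9 + 7 = 3524450281 —(−1)→ 3524450280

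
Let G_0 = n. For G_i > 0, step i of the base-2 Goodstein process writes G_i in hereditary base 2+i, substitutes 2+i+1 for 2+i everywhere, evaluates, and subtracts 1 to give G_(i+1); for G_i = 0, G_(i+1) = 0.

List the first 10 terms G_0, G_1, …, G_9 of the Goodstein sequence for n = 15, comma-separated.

[0] 15 ≡ 2^(2 + 1) + 2^2 + 2 + 1 (base 2). Lift 3: 112. −1: 111.
[1] 111 ≡ 3^(3 + 1) + 3^3 + 3 (base 3). Lift 4: 1284. −1: 1283.
[2] 1283 ≡ 4^(4 + 1) + 4^4 + 3 (base 4). Lift 5: 18753. −1: 18752.
[3] 18752 ≡ 5^(5 + 1) + 5^5 + 2 (base 5). Lift 6: 326594. −1: 326593.
[4] 326593 ≡ 6^(6 + 1) + 6^6 + 1 (base 6). Lift 7: 6588345. −1: 6588344.
[5] 6588344 ≡ 7^(7 + 1) + 7^7 (base 7). Lift 8: 150994944. −1: 150994943.
[6] 150994943 ≡ 8^(8 + 1) + 7·8^7 + 7·8^6 + 7·8^5 + 7·8^4 + 7·8^3 + 7·8^2 + 7·8 + 7 (base 8). Lift 9: 3524450281. −1: 3524450280.
[7] 3524450280 ≡ 9^(9 + 1) + 7·9^7 + 7·9^6 + 7·9^5 + 7·9^4 + 7·9^3 + 7·9^2 + 7·9 + 6 (base 9). Lift 10: 100077777776. −1: 100077777775.
[8] 100077777775 ≡ 10^(10 + 1) + 7·10^7 + 7·10^6 + 7·10^5 + 7·10^4 + 7·10^3 + 7·10^2 + 7·10 + 5 (base 10). Lift 11: 3138578427935. −1: 3138578427934.

15, 111, 1283, 18752, 326593, 6588344, 150994943, 3524450280, 100077777775, 3138578427934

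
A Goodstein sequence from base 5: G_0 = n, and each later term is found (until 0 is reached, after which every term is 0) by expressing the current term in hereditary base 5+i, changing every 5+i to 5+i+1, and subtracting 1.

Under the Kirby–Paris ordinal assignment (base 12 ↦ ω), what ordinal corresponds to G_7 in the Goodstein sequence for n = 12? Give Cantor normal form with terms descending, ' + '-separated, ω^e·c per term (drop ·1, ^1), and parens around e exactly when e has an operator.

[0] 12 ≡ 2·5 + 2 (base 5). Lift 6: 14. −1: 13.
[1] 13 ≡ 2·6 + 1 (base 6). Lift 7: 15. −1: 14.
[2] 14 ≡ 2·7 (base 7). Lift 8: 16. −1: 15.
[3] 15 ≡ 8 + 7 (base 8). Lift 9: 16. −1: 15.
[4] 15 ≡ 9 + 6 (base 9). Lift 10: 16. −1: 15.
[5] 15 ≡ 10 + 5 (base 10). Lift 11: 16. −1: 15.
[6] 15 ≡ 11 + 4 (base 11). Lift 12: 16. −1: 15.

ω + 3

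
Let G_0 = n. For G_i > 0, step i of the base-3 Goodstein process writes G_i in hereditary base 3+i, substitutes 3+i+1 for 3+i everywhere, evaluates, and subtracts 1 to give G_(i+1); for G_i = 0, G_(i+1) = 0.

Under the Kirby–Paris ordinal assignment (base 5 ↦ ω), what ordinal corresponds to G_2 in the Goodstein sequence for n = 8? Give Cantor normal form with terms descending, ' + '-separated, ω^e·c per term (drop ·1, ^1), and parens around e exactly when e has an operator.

base 3: 8 = 2·3 + 2; at 4: 2·4 + 2 = 10; next = 9
base 4: 9 = 2·4 + 1; at 5: 2·5 + 1 = 11; next = 10
base 5: 10 = 2·5; at 6: 2·6 = 12; next = 11

ω·2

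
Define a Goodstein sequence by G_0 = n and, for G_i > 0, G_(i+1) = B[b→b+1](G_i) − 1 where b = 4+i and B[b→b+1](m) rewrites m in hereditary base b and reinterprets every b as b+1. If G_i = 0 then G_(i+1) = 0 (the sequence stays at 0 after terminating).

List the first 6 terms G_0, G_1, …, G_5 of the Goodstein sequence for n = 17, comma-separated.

17, 25, 35, 39, 43, 47

i=0: 17 = 4^2 + 1 (b=4); 4→5: 5^2 + 1 = 26; 26−1 = 25
i=1: 25 = 5^2 (b=5); 5→6: 6^2 = 36; 36−1 = 35
i=2: 35 = 5·6 + 5 (b=6); 6→7: 5·7 + 5 = 40; 40−1 = 39
i=3: 39 = 5·7 + 4 (b=7); 7→8: 5·8 + 4 = 44; 44−1 = 43
i=4: 43 = 5·8 + 3 (b=8); 8→9: 5·9 + 3 = 48; 48−1 = 47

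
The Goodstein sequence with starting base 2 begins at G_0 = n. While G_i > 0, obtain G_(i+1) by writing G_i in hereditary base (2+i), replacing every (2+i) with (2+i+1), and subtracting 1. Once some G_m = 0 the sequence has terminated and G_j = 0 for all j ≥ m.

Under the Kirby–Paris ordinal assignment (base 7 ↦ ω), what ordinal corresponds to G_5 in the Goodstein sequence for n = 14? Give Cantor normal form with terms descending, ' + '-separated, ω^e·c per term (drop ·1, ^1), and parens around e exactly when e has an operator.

step 0: 14 = 2^(2 + 1) + 2^2 + 2; sub 3 for 2: 3^(3 + 1) + 3^3 + 3; = 111; G_1 = 111−1 = 110
step 1: 110 = 3^(3 + 1) + 3^3 + 2; sub 4 for 3: 4^(4 + 1) + 4^4 + 2; = 1282; G_2 = 1282−1 = 1281
step 2: 1281 = 4^(4 + 1) + 4^4 + 1; sub 5 for 4: 5^(5 + 1) + 5^5 + 1; = 18751; G_3 = 18751−1 = 18750
step 3: 18750 = 5^(5 + 1) + 5^5; sub 6 for 5: 6^(6 + 1) + 6^6; = 326592; G_4 = 326592−1 = 326591
step 4: 326591 = 6^(6 + 1) + 5·6^5 + 5·6^4 + 5·6^3 + 5·6^2 + 5·6 + 5; sub 7 for 6: 7^(7 + 1) + 5·7^5 + 5·7^4 + 5·7^3 + 5·7^2 + 5·7 + 5; = 5862841; G_5 = 5862841−1 = 5862840
step 5: 5862840 = 7^(7 + 1) + 5·7^5 + 5·7^4 + 5·7^3 + 5·7^2 + 5·7 + 4; sub 8 for 7: 8^(8 + 1) + 5·8^5 + 5·8^4 + 5·8^3 + 5·8^2 + 5·8 + 4; = 134404972; G_6 = 134404972−1 = 134404971

ω^(ω + 1) + ω^5·5 + ω^4·5 + ω^3·5 + ω^2·5 + ω·5 + 4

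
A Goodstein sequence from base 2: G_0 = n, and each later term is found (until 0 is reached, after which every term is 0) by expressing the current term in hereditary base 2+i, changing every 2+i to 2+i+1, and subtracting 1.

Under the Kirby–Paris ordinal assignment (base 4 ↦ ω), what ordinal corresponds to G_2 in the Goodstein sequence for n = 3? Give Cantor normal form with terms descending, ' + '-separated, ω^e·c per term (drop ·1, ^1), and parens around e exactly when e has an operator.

3

G_0 = 3. HB_2(3) = 2 + 1. Bump = 4. G_1 = 3.
G_1 = 3. HB_3(3) = 3. Bump = 4. G_2 = 3.
G_2 = 3. HB_4(3) = 3. Bump = 3. G_3 = 2.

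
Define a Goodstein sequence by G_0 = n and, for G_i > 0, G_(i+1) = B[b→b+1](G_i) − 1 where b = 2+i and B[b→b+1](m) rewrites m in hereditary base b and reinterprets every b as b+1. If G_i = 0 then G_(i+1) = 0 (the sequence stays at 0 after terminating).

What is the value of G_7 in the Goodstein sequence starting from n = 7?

37665879

i=0: 7 = 2^2 + 2 + 1 (b=2); 2→3: 3^3 + 3 + 1 = 31; 31−1 = 30
i=1: 30 = 3^3 + 3 (b=3); 3→4: 4^4 + 4 = 260; 260−1 = 259
i=2: 259 = 4^4 + 3 (b=4); 4→5: 5^5 + 3 = 3128; 3128−1 = 3127
i=3: 3127 = 5^5 + 2 (b=5); 5→6: 6^6 + 2 = 46658; 46658−1 = 46657
i=4: 46657 = 6^6 + 1 (b=6); 6→7: 7^7 + 1 = 823544; 823544−1 = 823543
i=5: 823543 = 7^7 (b=7); 7→8: 8^8 = 16777216; 16777216−1 = 16777215
i=6: 16777215 = 7·8^7 + 7·8^6 + 7·8^5 + 7·8^4 + 7·8^3 + 7·8^2 + 7·8 + 7 (b=8); 8→9: 7·9^7 + 7·9^6 + 7·9^5 + 7·9^4 + 7·9^3 + 7·9^2 + 7·9 + 7 = 37665880; 37665880−1 = 37665879
i=7: 37665879 = 7·9^7 + 7·9^6 + 7·9^5 + 7·9^4 + 7·9^3 + 7·9^2 + 7·9 + 6 (b=9); 9→10: 7·10^7 + 7·10^6 + 7·10^5 + 7·10^4 + 7·10^3 + 7·10^2 + 7·10 + 6 = 77777776; 77777776−1 = 77777775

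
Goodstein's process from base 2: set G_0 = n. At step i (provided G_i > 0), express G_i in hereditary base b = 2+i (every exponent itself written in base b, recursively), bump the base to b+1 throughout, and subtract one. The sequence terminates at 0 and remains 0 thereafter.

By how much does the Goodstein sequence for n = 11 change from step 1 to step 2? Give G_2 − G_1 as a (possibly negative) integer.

(0) 11|_2 = 2^(2 + 1) + 2 + 1 ↦ 3^(3 + 1) + 3 + 1|_3 = 85 ⇒ 84
(1) 84|_3 = 3^(3 + 1) + 3 ↦ 4^(4 + 1) + 4|_4 = 1028 ⇒ 1027

943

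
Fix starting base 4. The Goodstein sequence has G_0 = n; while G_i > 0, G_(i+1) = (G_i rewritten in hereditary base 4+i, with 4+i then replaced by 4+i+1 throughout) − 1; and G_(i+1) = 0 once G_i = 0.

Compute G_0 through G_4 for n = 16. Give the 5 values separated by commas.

16, 24, 27, 30, 33

i=0: 16 = 4^2 (b=4); 4→5: 5^2 = 25; 25−1 = 24
i=1: 24 = 4·5 + 4 (b=5); 5→6: 4·6 + 4 = 28; 28−1 = 27
i=2: 27 = 4·6 + 3 (b=6); 6→7: 4·7 + 3 = 31; 31−1 = 30
i=3: 30 = 4·7 + 2 (b=7); 7→8: 4·8 + 2 = 34; 34−1 = 33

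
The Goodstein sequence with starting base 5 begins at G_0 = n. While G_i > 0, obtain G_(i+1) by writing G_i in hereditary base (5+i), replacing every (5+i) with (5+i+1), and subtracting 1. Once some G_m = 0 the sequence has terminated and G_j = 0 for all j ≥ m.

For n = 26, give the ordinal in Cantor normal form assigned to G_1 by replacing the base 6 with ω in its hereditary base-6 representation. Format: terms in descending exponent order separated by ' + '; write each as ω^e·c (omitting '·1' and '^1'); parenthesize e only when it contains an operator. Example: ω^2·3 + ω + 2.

ω^2

i=0: 26 = 5^2 + 1 (b=5); 5→6: 6^2 + 1 = 37; 37−1 = 36
i=1: 36 = 6^2 (b=6); 6→7: 7^2 = 49; 49−1 = 48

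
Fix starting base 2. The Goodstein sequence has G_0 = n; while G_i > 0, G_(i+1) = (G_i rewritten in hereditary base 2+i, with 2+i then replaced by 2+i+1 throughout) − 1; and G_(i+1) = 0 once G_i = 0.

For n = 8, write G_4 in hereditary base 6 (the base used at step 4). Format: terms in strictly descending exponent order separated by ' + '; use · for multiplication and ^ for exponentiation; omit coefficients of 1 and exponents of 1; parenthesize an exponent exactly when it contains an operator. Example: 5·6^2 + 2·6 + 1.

G_0 = 8. HB_2(8) = 2^(2 + 1). Bump = 81. G_1 = 80.
G_1 = 80. HB_3(80) = 2·3^3 + 2·3^2 + 2·3 + 2. Bump = 554. G_2 = 553.
G_2 = 553. HB_4(553) = 2·4^4 + 2·4^2 + 2·4 + 1. Bump = 6311. G_3 = 6310.
G_3 = 6310. HB_5(6310) = 2·5^5 + 2·5^2 + 2·5. Bump = 93396. G_4 = 93395.
G_4 = 93395. HB_6(93395) = 2·6^6 + 2·6^2 + 6 + 5. Bump = 1647196. G_5 = 1647195.

2·6^6 + 2·6^2 + 6 + 5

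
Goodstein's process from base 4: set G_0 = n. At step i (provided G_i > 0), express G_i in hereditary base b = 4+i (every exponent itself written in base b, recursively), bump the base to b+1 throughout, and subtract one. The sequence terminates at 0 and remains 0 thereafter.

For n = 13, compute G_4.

base 4: 13 = 3·4 + 1; at 5: 3·5 + 1 = 16; next = 15
base 5: 15 = 3·5; at 6: 3·6 = 18; next = 17
base 6: 17 = 2·6 + 5; at 7: 2·7 + 5 = 19; next = 18
base 7: 18 = 2·7 + 4; at 8: 2·8 + 4 = 20; next = 19
base 8: 19 = 2·8 + 3; at 9: 2·9 + 3 = 21; next = 20

19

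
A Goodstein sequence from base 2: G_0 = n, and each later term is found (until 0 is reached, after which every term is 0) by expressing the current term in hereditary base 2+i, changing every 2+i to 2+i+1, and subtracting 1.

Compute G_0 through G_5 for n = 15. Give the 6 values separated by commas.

i=0: 15 = 2^(2 + 1) + 2^2 + 2 + 1 (b=2); 2→3: 3^(3 + 1) + 3^3 + 3 + 1 = 112; 112−1 = 111
i=1: 111 = 3^(3 + 1) + 3^3 + 3 (b=3); 3→4: 4^(4 + 1) + 4^4 + 4 = 1284; 1284−1 = 1283
i=2: 1283 = 4^(4 + 1) + 4^4 + 3 (b=4); 4→5: 5^(5 + 1) + 5^5 + 3 = 18753; 18753−1 = 18752
i=3: 18752 = 5^(5 + 1) + 5^5 + 2 (b=5); 5→6: 6^(6 + 1) + 6^6 + 2 = 326594; 326594−1 = 326593
i=4: 326593 = 6^(6 + 1) + 6^6 + 1 (b=6); 6→7: 7^(7 + 1) + 7^7 + 1 = 6588345; 6588345−1 = 6588344

15, 111, 1283, 18752, 326593, 6588344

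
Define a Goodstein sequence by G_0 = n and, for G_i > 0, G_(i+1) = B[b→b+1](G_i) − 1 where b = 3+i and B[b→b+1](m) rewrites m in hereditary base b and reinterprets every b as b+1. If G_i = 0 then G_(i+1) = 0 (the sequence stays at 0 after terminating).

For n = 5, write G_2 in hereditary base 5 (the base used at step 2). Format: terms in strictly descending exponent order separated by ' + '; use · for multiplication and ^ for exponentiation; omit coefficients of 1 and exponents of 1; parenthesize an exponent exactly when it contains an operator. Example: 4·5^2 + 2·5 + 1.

5

G_0=5  [base 3] 3 + 2  →[3↦4]→  4 + 2 = 6  −1 ⇒ G_1=5
G_1=5  [base 4] 4 + 1  →[4↦5]→  5 + 1 = 6  −1 ⇒ G_2=5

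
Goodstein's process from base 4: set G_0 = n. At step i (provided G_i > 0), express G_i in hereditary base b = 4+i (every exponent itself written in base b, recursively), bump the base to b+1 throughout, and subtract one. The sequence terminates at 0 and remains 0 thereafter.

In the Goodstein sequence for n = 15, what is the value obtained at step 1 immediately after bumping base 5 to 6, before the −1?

20

base 4: 15 = 3·4 + 3; at 5: 3·5 + 3 = 18; next = 17
base 5: 17 = 3·5 + 2; at 6: 3·6 + 2 = 20; next = 19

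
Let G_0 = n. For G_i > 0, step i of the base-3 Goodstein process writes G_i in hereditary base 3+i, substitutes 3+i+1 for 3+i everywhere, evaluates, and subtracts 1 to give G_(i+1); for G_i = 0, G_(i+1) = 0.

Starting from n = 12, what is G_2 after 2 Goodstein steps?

12 —HB3→ 3^2 + 3 —bump→ 4^2 + 4 = 20 —(−1)→ 19
19 —HB4→ 4^2 + 3 —bump→ 5^2 + 3 = 28 —(−1)→ 27
27 —HB5→ 5^2 + 2 —bump→ 6^2 + 2 = 38 —(−1)→ 37

27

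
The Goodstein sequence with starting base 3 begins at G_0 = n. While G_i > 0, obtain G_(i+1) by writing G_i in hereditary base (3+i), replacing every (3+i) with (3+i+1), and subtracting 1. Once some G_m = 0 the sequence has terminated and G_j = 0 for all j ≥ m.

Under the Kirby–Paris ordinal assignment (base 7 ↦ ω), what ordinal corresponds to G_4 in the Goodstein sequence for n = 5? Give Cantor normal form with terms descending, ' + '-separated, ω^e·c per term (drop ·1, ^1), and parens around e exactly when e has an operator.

base 3: 5 = 3 + 2; at 4: 4 + 2 = 6; next = 5
base 4: 5 = 4 + 1; at 5: 5 + 1 = 6; next = 5
base 5: 5 = 5; at 6: 6 = 6; next = 5
base 6: 5 = 5; at 7: 5 = 5; next = 4
base 7: 4 = 4; at 8: 4 = 4; next = 3

4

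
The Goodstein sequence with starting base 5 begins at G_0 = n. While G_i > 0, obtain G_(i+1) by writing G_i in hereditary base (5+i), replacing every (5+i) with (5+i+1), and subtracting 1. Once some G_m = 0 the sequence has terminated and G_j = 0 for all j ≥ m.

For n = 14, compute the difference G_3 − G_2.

base 5: 14 = 2·5 + 4; at 6: 2·6 + 4 = 16; next = 15
base 6: 15 = 2·6 + 3; at 7: 2·7 + 3 = 17; next = 16
base 7: 16 = 2·7 + 2; at 8: 2·8 + 2 = 18; next = 17

1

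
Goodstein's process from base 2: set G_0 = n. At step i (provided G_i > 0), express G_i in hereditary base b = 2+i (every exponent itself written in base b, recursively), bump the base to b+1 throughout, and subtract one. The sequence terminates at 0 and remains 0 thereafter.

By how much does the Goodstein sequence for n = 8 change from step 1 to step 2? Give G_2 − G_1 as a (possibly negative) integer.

473

i=0: 8 = 2^(2 + 1) (b=2); 2→3: 3^(3 + 1) = 81; 81−1 = 80
i=1: 80 = 2·3^3 + 2·3^2 + 2·3 + 2 (b=3); 3→4: 2·4^4 + 2·4^2 + 2·4 + 2 = 554; 554−1 = 553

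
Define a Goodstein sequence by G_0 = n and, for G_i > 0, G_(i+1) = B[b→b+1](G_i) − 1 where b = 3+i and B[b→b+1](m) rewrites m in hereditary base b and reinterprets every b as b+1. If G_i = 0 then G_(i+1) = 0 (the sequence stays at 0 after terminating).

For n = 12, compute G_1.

19

step 0: 12 = 3^2 + 3; sub 4 for 3: 4^2 + 4; = 20; G_1 = 20−1 = 19
step 1: 19 = 4^2 + 3; sub 5 for 4: 5^2 + 3; = 28; G_2 = 28−1 = 27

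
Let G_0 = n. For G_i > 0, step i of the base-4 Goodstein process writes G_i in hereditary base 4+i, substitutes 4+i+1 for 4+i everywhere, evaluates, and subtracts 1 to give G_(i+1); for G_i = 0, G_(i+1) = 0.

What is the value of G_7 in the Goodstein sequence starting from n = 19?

81

G_0 = 19. HB_4(19) = 4^2 + 3. Bump = 28. G_1 = 27.
G_1 = 27. HB_5(27) = 5^2 + 2. Bump = 38. G_2 = 37.
G_2 = 37. HB_6(37) = 6^2 + 1. Bump = 50. G_3 = 49.
G_3 = 49. HB_7(49) = 7^2. Bump = 64. G_4 = 63.
G_4 = 63. HB_8(63) = 7·8 + 7. Bump = 70. G_5 = 69.
G_5 = 69. HB_9(69) = 7·9 + 6. Bump = 76. G_6 = 75.
G_6 = 75. HB_10(75) = 7·10 + 5. Bump = 82. G_7 = 81.
G_7 = 81. HB_11(81) = 7·11 + 4. Bump = 88. G_8 = 87.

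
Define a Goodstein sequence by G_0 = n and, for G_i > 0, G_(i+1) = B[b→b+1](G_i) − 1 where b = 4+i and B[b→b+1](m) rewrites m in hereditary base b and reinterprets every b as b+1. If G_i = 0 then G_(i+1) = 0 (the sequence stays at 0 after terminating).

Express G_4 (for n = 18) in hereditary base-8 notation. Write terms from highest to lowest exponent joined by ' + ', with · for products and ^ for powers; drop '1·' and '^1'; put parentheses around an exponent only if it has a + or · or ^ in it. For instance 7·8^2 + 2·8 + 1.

[0] 18 ≡ 4^2 + 2 (base 4). Lift 5: 27. −1: 26.
[1] 26 ≡ 5^2 + 1 (base 5). Lift 6: 37. −1: 36.
[2] 36 ≡ 6^2 (base 6). Lift 7: 49. −1: 48.
[3] 48 ≡ 6·7 + 6 (base 7). Lift 8: 54. −1: 53.
[4] 53 ≡ 6·8 + 5 (base 8). Lift 9: 59. −1: 58.

6·8 + 5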